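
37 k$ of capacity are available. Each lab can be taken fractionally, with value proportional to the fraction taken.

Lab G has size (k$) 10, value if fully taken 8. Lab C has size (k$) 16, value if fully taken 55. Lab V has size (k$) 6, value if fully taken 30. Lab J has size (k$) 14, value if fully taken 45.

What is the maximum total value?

Best value per unit of size first: Lab V 30/6≈5, Lab C 55/16≈3.44, Lab J 45/14≈3.21, Lab G 8/10≈0.8.
Lab V: take in full, 6 k$ for value 30 — 31 left.
Take all of Lab C (16 k$, value 55) — 15 k$ left.
Take all of Lab J (14 k$, value 45) — 1 k$ left.
Only 1 k$ remain; take 1/10 of Lab G for value 8×1/10 = 0.8.
Total value = 130.8.

130.8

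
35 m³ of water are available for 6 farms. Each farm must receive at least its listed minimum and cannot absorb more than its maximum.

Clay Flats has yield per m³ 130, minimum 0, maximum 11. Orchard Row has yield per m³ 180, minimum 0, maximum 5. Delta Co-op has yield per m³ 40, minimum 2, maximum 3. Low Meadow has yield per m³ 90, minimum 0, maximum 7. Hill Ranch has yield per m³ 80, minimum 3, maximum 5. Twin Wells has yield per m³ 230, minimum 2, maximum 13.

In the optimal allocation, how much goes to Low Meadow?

Meeting every minimum uses 0+0+2+0+3+2 = 7 m³, leaving 28.
Rank by yield per m³: Twin Wells 230 > Orchard Row 180 > Clay Flats 130 > Low Meadow 90 > Hill Ranch 80 > Delta Co-op 40.
Give Twin Wells 11 more to hit its cap of 13 ; 17 left.
Give Orchard Row 5 more to hit its cap of 5 ; 12 left.
Clay Flats: +11 to 11 (cap) ; 1 left.
Low Meadow: +1 (room for 7) → 1. Pool exhausted.

1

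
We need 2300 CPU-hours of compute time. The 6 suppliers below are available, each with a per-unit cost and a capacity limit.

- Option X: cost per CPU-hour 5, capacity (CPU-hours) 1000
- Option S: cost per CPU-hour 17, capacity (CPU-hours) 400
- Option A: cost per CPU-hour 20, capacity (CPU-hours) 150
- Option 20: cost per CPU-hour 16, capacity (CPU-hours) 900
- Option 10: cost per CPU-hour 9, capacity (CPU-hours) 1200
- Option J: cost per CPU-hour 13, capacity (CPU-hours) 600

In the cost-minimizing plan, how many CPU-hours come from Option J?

100

Fill from the cheapest supplier first.
Take 1000 from Option X at 5 ; need 1300 more.
Take 1200 from Option 10 at 9 ; need 100 more.
Option J at 13: take 100 of its 600 ; requirement met.
Option 20, Option S, Option A: unused.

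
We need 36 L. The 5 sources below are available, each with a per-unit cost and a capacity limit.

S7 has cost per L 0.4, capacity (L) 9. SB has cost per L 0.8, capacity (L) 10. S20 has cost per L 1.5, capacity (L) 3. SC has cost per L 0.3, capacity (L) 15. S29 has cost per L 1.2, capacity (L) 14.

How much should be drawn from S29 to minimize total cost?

Use sources in increasing cost order.
SC at 0.3: take all 15 L ; 21 still needed.
S7 at 0.4: take all 9 L ; 12 still needed.
SB (0.8): use full 10 ; 2 L to go.
S29 (1.2): take the remaining 2 ; done.
S20: unused.

2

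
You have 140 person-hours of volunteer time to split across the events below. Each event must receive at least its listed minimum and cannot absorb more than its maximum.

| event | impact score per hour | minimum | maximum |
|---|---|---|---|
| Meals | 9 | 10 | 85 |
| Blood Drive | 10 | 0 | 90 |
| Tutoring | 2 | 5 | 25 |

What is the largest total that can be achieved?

1315

Meeting every minimum uses 10+0+5 = 15 person-hours, leaving 125.
Rank by impact score per hour: Blood Drive 10 > Meals 9 > Tutoring 2.
Give Blood Drive 90 more to hit its cap of 90 → 35 left.
Only 35 left; Meals takes them to reach 45.
Total = 9×45 + 10×90 + 2×5 = 1315.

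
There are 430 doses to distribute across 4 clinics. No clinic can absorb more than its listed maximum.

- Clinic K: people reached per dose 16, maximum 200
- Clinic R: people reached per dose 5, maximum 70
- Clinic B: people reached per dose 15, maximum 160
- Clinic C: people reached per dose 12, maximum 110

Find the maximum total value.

Highest people reached per dose first: Clinic K 16 > Clinic B 15 > Clinic C 12 > Clinic R 5.
Clinic K takes 200 to reach its cap of 200 ; 230 left.
Give Clinic B 160 to hit its cap of 160 ; 70 left.
Only 70 left; Clinic C takes them to reach 70.
Total = 16×200 + 15×160 + 12×70 = 6440.

6440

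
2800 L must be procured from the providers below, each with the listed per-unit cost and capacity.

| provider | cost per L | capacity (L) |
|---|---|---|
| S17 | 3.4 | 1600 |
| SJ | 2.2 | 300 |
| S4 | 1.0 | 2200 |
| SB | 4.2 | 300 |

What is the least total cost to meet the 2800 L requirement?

3880

Use providers in increasing cost order.
S4 at 1.0: take all 2200 L — 600 still needed.
Take 300 from SJ at 2.2 — need 300 more.
S17 at 3.4: take 300 of its 1600 — requirement met.
SB: unused.
Cost = 2200×1.0 + 300×2.2 + 300×3.4 = 3880.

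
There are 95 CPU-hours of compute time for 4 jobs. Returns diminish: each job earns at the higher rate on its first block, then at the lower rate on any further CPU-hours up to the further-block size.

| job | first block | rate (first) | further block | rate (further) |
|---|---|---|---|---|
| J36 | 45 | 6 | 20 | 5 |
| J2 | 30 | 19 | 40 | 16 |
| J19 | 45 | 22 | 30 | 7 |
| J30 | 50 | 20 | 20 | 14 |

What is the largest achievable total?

1990

Treat each block as its own option and order by rate: J19/tier1 22 > J30/tier1 20 > J2/tier1 19 > J2/tier2 16 > J30/tier2 14 > J19/tier2 7 > J36/tier1 6 > J36/tier2 5.
J19/tier1 (22): +45 ; 50 left.
J30 tier1 at 20: fill all 50 ; 0 left.
Total = 22×45 + 20×50 = 1990.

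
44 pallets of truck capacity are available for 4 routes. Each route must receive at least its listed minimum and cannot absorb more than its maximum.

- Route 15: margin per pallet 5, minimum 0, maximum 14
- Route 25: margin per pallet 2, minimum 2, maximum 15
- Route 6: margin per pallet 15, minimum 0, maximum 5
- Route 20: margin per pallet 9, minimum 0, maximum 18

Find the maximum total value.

321

Meeting every minimum uses 0+2+0+0 = 2 pallets, leaving 42.
Order the routes by margin per pallet: Route 6 15 > Route 20 9 > Route 15 5 > Route 25 2.
Route 6 takes 5 more to reach its cap of 5 ; 37 left.
Route 20 takes 18 more to reach its cap of 18 ; 19 left.
Route 15 takes 14 more to reach its cap of 14 ; 5 left.
Route 25: +5 (room for 13) → 7. Pool exhausted.
Total = 5×14 + 2×7 + 15×5 + 9×18 = 321.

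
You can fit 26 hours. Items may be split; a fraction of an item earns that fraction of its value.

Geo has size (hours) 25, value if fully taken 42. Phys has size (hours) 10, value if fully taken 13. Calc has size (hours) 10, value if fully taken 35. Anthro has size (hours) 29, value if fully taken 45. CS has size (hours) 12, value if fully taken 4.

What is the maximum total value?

Sort by value density: Calc 35/10≈3.5, Geo 42/25≈1.68, Anthro 45/29≈1.55, Phys 13/10≈1.3, CS 4/12≈0.333.
Take all of Calc (10 hours, value 35) ; 16 hours left.
16 hours left: a 16/25 share of Geo gives 42×16/25 = 26.88.
Total value = 61.88.

61.88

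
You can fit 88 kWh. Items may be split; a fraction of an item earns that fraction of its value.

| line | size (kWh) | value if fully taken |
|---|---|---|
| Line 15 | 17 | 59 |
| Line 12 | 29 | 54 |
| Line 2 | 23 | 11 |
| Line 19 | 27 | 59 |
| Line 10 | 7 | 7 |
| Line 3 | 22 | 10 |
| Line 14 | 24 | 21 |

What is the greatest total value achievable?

Best value per unit of size first: Line 15 59/17≈3.47, Line 19 59/27≈2.19, Line 12 54/29≈1.86, Line 10 7/7≈1, Line 14 21/24≈0.875, Line 2 11/23≈0.478, Line 3 10/22≈0.455.
Take all of Line 15 (17 kWh, value 59) ; 71 kWh left.
Line 19: take in full, 27 kWh for value 59 ; 44 left.
Line 12: take in full, 29 kWh for value 54 ; 15 left.
Take all of Line 10 (7 kWh, value 7) ; 8 kWh left.
Fill the last 8 kWh with part of Line 14: 8/24 of it earns 7.
Total value = 186.

186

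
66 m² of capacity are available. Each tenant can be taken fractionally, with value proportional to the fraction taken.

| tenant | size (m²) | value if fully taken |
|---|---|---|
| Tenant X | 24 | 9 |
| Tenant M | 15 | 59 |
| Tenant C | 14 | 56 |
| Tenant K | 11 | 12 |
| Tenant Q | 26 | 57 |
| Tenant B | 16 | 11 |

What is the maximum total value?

184

Sort by value density: Tenant C 56/14≈4, Tenant M 59/15≈3.93, Tenant Q 57/26≈2.19, Tenant K 12/11≈1.09, Tenant B 11/16≈0.688, Tenant X 9/24≈0.375.
Take all of Tenant C (14 m², value 56) → 52 m² left.
Take all of Tenant M (15 m², value 59) → 37 m² left.
Take all of Tenant Q (26 m², value 57) → 11 m² left.
All 11 m² of Tenant K fit (value 12) → 0 remain.
Total value = 184.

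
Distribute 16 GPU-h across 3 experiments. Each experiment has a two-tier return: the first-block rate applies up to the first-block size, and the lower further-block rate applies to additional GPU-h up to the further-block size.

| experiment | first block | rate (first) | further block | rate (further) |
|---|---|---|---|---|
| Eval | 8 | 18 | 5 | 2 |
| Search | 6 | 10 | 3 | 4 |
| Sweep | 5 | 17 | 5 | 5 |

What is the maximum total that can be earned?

Order all 6 blocks by rate: Eval/tier1 18 > Sweep/tier1 17 > Search/tier1 10 > Sweep/tier2 5 > Search/tier2 4 > Eval/tier2 2.
Fill Eval tier1 block (8 at 18) ; 8 left.
Sweep/tier1 (17): +5 ; 3 left.
3 remain; put them into Search tier1 at 10.
Total = 18×8 + 17×5 + 10×3 = 259.

259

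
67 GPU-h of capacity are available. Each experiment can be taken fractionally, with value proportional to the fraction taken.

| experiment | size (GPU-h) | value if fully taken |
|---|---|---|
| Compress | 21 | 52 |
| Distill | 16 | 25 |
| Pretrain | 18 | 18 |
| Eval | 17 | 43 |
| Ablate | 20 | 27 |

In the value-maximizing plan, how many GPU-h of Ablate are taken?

Rank by value-to-size ratio: Eval 43/17≈2.53, Compress 52/21≈2.48, Distill 25/16≈1.56, Ablate 27/20≈1.35, Pretrain 18/18≈1.
All 17 GPU-h of Eval fit (value 43) — 50 remain.
Compress: take in full, 21 GPU-h for value 52 — 29 left.
Distill: take in full, 16 GPU-h for value 25 — 13 left.
Fill the last 13 GPU-h with part of Ablate: 13/20 of it earns 17.55.

13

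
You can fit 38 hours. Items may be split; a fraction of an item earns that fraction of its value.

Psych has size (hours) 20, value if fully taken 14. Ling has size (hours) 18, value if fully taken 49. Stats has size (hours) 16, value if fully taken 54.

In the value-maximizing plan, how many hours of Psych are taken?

Rank by value-to-size ratio: Stats 54/16≈3.38, Ling 49/18≈2.72, Psych 14/20≈0.7.
Stats: take in full, 16 hours for value 54 ; 22 left.
Take all of Ling (18 hours, value 49) ; 4 hours left.
Fill the last 4 hours with part of Psych: 4/20 of it earns 2.8.

4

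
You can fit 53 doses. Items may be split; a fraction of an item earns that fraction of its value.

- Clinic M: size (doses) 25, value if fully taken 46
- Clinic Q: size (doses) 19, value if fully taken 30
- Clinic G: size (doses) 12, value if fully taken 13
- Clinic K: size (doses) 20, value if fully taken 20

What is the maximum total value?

Best value per unit of size first: Clinic M 46/25≈1.84, Clinic Q 30/19≈1.58, Clinic G 13/12≈1.08, Clinic K 20/20≈1.
All 25 doses of Clinic M fit (value 46) → 28 remain.
All 19 doses of Clinic Q fit (value 30) → 9 remain.
Only 9 doses remain; take 9/12 of Clinic G for value 13×9/12 = 9.75.
Total value = 85.75.

85.75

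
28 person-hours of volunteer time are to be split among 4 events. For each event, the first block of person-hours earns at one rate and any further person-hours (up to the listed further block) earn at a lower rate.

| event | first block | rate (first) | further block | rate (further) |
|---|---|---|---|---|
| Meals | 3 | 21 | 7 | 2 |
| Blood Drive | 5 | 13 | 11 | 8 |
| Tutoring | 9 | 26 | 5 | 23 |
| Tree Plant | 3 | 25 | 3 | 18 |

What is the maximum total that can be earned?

606

Rank every tier by rate: Tutoring/first 26 > Tree Plant/first 25 > Tutoring/second 23 > Meals/first 21 > Tree Plant/second 18 > Blood Drive/first 13 > Blood Drive/second 8 > Meals/second 2.
Tutoring first at 26: fill all 9 — 19 left.
Tree Plant/first (25): +3 — 16 left.
Fill Tutoring second block (5 at 23) — 11 left.
Meals first at 21: fill all 3 — 8 left.
Fill Tree Plant second block (3 at 18) — 5 left.
Blood Drive first at 13: fill all 5 — 0 left.
Total = 26×9 + 25×3 + 23×5 + 21×3 + 18×3 + 13×5 = 606.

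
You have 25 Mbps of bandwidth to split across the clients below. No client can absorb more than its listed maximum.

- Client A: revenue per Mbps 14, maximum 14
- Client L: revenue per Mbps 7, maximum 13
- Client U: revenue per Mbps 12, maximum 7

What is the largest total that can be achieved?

308

Rank by revenue per Mbps: Client A 14 > Client U 12 > Client L 7.
Client A takes 14 to reach its cap of 14 → 11 left.
Give Client U 7 to hit its cap of 7 → 4 left.
Only 4 left; Client L takes them to reach 4.
Total = 14×14 + 7×4 + 12×7 = 308.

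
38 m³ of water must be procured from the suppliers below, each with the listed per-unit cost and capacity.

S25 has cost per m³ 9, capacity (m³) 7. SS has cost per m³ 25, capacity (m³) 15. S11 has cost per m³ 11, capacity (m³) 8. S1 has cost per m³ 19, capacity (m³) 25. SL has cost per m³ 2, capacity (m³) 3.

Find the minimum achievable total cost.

Use suppliers in increasing cost order.
Take 3 from SL at 2 → need 35 more.
S25 (9): use full 7 → 28 m³ to go.
S11 at 11: take all 8 m³ → 20 still needed.
S1 at 19: take 20 of its 25 → requirement met.
SS: unused.
Cost = 3×2 + 7×9 + 8×11 + 20×19 = 537.

537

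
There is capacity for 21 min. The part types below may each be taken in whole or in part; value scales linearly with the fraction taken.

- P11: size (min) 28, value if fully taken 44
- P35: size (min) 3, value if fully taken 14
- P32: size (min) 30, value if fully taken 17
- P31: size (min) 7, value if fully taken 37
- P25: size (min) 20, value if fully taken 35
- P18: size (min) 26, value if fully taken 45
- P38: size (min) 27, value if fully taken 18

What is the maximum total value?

70.25

Best value per unit of size first: P31 37/7≈5.29, P35 14/3≈4.67, P25 35/20≈1.75, P18 45/26≈1.73, P11 44/28≈1.57, P38 18/27≈0.667, P32 17/30≈0.567.
Take all of P31 (7 min, value 37) — 14 min left.
All 3 min of P35 fit (value 14) — 11 remain.
Only 11 min remain; take 11/20 of P25 for value 35×11/20 = 19.25.
Total value = 70.25.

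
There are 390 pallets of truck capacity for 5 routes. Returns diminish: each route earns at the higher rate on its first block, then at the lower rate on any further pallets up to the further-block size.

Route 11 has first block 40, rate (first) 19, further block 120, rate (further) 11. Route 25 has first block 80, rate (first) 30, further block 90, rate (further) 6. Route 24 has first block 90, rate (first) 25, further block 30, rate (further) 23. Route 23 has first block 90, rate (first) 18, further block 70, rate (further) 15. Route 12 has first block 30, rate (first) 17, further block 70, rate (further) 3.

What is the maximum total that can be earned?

8680

Treat each block as its own option and order by rate: Route 25/first 30 > Route 24/first 25 > Route 24/second 23 > Route 11/first 19 > Route 23/first 18 > Route 12/first 17 > Route 23/second 15 > Route 11/second 11 > Route 25/second 6 > Route 12/second 3.
Route 25/first (30): +80 → 310 left.
Route 24 first at 25: fill all 90 → 220 left.
Fill Route 24 second block (30 at 23) → 190 left.
Route 11/first (19): +40 → 150 left.
Route 23 first at 18: fill all 90 → 60 left.
Route 12 first at 17: fill all 30 → 30 left.
Route 23/second: +30 of 70 at 15; pool empty.
Total = 30×80 + 25×90 + 23×30 + 19×40 + 18×90 + 17×30 + 15×30 = 8680.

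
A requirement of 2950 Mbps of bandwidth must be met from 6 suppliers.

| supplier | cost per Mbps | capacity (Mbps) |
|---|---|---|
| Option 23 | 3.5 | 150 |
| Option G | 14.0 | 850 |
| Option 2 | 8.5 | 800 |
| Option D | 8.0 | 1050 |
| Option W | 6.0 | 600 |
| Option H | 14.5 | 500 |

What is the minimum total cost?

Cheapest first:
Option 23 at 3.5: take all 150 Mbps — 2800 still needed.
Take 600 from Option W at 6.0 — need 2200 more.
Option D (8.0): use full 1050 — 1150 Mbps to go.
Option 2 at 8.5: take all 800 Mbps — 350 still needed.
Option G (14.0): take the remaining 350 — done.
Option H: unused.
Cost = 150×3.5 + 600×6.0 + 1050×8.0 + 800×8.5 + 350×14.0 = 24225.

24225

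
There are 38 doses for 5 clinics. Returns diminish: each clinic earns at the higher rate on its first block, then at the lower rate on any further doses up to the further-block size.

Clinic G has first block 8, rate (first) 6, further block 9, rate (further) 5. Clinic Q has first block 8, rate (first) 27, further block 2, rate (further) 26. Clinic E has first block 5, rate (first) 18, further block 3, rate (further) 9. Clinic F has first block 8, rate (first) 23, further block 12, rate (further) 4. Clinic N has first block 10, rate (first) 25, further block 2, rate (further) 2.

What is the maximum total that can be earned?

Rank every tier by rate: Clinic Q/tier1 27 > Clinic Q/tier2 26 > Clinic N/tier1 25 > Clinic F/tier1 23 > Clinic E/tier1 18 > Clinic E/tier2 9 > Clinic G/tier1 6 > Clinic G/tier2 5 > Clinic F/tier2 4 > Clinic N/tier2 2.
Fill Clinic Q tier1 block (8 at 27) ; 30 left.
Clinic Q tier2 at 26: fill all 2 ; 28 left.
Clinic N tier1 at 25: fill all 10 ; 18 left.
Fill Clinic F tier1 block (8 at 23) ; 10 left.
Clinic E/tier1 (18): +5 ; 5 left.
Clinic E/tier2 (9): +3 ; 2 left.
2 remain; put them into Clinic G tier1 at 6.
Total = 27×8 + 26×2 + 25×10 + 23×8 + 18×5 + 9×3 + 6×2 = 831.

831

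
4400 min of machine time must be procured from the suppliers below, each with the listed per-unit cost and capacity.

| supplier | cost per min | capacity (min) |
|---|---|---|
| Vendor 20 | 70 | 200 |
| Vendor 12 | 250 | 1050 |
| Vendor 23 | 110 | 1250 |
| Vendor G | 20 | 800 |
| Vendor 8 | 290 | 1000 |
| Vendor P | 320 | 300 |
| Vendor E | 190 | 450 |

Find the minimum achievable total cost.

704000

Use suppliers in increasing cost order.
Vendor G at 20: take all 800 min ; 3600 still needed.
Take 200 from Vendor 20 at 70 ; need 3400 more.
Vendor 23 at 110: take all 1250 min ; 2150 still needed.
Vendor E at 190: take all 450 min ; 1700 still needed.
Vendor 12 (250): use full 1050 ; 650 min to go.
Take 650 from Vendor 8 at 290 to finish.
Vendor P: unused.
Cost = 800×20 + 200×70 + 1250×110 + 450×190 + 1050×250 + 650×290 = 704000.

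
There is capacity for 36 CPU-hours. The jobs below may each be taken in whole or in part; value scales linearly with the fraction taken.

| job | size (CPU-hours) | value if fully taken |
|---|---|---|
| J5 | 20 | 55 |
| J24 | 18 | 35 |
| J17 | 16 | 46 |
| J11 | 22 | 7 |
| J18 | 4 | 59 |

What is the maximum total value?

149

Sort by value density: J18 59/4≈14.8, J17 46/16≈2.88, J5 55/20≈2.75, J24 35/18≈1.94, J11 7/22≈0.318.
Take all of J18 (4 CPU-hours, value 59) — 32 CPU-hours left.
J17: take in full, 16 CPU-hours for value 46 — 16 left.
Only 16 CPU-hours remain; take 16/20 of J5 for value 55×16/20 = 44.
Total value = 149.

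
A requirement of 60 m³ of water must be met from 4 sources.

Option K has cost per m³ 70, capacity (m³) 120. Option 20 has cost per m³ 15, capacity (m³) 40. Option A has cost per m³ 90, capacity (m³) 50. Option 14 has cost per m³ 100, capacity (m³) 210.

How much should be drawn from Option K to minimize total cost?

20

Use sources in increasing cost order.
Take 40 from Option 20 at 15 — need 20 more.
Take 20 from Option K at 70 to finish.
Option A, Option 14: unused.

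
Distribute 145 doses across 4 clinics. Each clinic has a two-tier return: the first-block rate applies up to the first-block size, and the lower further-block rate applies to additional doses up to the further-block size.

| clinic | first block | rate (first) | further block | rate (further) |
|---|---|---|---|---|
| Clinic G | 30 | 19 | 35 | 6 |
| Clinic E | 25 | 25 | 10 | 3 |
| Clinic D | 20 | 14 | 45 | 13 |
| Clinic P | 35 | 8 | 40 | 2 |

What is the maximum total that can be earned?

Order all 8 blocks by rate: Clinic E/first 25 > Clinic G/first 19 > Clinic D/first 14 > Clinic D/second 13 > Clinic P/first 8 > Clinic G/second 6 > Clinic E/second 3 > Clinic P/second 2.
Clinic E first at 25: fill all 25 — 120 left.
Clinic G first at 19: fill all 30 — 90 left.
Clinic D first at 14: fill all 20 — 70 left.
Clinic D second at 13: fill all 45 — 25 left.
Clinic P first at 8: only 25 left, fill 25.
Total = 25×25 + 19×30 + 14×20 + 13×45 + 8×25 = 2260.

2260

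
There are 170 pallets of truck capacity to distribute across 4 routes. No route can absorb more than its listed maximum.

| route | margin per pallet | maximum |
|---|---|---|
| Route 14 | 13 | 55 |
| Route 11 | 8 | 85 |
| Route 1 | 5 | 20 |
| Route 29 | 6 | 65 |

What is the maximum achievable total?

1575

Rank by margin per pallet: Route 14 13 > Route 11 8 > Route 29 6 > Route 1 5.
Give Route 14 55 to hit its cap of 55 → 115 left.
Give Route 11 85 to hit its cap of 85 → 30 left.
Route 29 has room for 65 but only 30 remain, so it gets 30.
Total = 13×55 + 8×85 + 6×30 = 1575.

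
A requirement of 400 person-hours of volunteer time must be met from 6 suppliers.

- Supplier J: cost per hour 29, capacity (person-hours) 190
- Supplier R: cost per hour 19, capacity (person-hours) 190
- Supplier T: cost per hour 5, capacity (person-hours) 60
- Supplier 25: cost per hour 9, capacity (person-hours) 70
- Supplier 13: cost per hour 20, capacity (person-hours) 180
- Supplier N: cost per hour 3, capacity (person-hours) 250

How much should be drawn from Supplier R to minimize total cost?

Fill from the cheapest supplier first.
Take 250 from Supplier N at 3 ; need 150 more.
Supplier T at 5: take all 60 person-hours ; 90 still needed.
Supplier 25 (9): use full 70 ; 20 person-hours to go.
Supplier R (19): take the remaining 20 ; done.
Supplier 13, Supplier J: unused.

20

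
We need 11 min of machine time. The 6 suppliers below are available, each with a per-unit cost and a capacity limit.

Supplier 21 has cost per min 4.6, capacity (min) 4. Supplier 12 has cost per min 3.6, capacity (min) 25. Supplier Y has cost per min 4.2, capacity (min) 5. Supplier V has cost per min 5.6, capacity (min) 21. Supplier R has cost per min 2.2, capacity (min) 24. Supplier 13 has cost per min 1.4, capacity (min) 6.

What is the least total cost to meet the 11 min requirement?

19.4

Fill from the cheapest supplier first.
Supplier 13 at 1.4: take all 6 min ; 5 still needed.
Supplier R at 2.2: take 5 of its 24 ; requirement met.
Supplier 12, Supplier Y, Supplier 21, Supplier V: unused.
Cost = 6×1.4 + 5×2.2 = 19.4.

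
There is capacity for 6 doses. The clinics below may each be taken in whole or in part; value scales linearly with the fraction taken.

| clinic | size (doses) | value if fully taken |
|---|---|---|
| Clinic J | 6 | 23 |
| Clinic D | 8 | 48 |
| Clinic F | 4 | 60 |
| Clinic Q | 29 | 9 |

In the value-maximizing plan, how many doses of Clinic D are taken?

Rank by value-to-size ratio: Clinic F 60/4≈15, Clinic D 48/8≈6, Clinic J 23/6≈3.83, Clinic Q 9/29≈0.31.
Clinic F: take in full, 4 doses for value 60 — 2 left.
2 doses left: a 2/8 share of Clinic D gives 48×2/8 = 12.

2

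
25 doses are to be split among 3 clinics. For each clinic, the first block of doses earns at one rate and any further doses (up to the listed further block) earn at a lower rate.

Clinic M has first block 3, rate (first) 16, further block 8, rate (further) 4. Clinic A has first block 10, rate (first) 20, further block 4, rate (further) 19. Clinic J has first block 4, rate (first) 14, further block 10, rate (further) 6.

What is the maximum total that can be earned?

Rank every tier by rate: Clinic A/T1 20 > Clinic A/T2 19 > Clinic M/T1 16 > Clinic J/T1 14 > Clinic J/T2 6 > Clinic M/T2 4.
Fill Clinic A T1 block (10 at 20) — 15 left.
Fill Clinic A T2 block (4 at 19) — 11 left.
Fill Clinic M T1 block (3 at 16) — 8 left.
Fill Clinic J T1 block (4 at 14) — 4 left.
Clinic J T2 at 6: only 4 left, fill 4.
Total = 20×10 + 19×4 + 16×3 + 14×4 + 6×4 = 404.

404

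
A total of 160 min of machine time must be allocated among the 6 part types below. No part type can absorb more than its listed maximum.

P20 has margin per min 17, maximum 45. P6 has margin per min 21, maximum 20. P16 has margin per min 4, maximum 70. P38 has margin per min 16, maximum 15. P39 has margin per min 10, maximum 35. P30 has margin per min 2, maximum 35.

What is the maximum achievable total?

1955

Highest margin per min first: P6 21 > P20 17 > P38 16 > P39 10 > P16 4 > P30 2.
Give P6 20 to hit its cap of 20 — 140 left.
P20 takes 45 to reach its cap of 45 — 95 left.
P38: +15 to 15 (cap) — 80 left.
P39: +35 to 35 (cap) — 45 left.
P16 has room for 70 but only 45 remain, so it gets 45.
Total = 17×45 + 21×20 + 4×45 + 16×15 + 10×35 = 1955.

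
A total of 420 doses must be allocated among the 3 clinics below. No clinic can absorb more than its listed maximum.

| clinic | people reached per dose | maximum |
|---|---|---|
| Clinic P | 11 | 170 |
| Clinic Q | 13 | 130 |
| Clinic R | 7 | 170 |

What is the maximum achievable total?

Rank by people reached per dose: Clinic Q 13 > Clinic P 11 > Clinic R 7.
Clinic Q takes 130 to reach its cap of 130 — 290 left.
Clinic P: +170 to 170 (cap) — 120 left.
Clinic R: +120 (room for 170) → 120. Pool exhausted.
Total = 11×170 + 13×130 + 7×120 = 4400.

4400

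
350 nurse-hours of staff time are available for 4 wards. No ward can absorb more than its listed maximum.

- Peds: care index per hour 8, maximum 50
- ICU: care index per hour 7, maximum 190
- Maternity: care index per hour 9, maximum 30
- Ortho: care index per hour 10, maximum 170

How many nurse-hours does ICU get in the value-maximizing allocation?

100

Order the wards by care index per hour: Ortho 10 > Maternity 9 > Peds 8 > ICU 7.
Ortho: +170 to 170 (cap) ; 180 left.
Maternity takes 30 to reach its cap of 30 ; 150 left.
Peds: +50 to 50 (cap) ; 100 left.
ICU: +100 (room for 190) → 100. Pool exhausted.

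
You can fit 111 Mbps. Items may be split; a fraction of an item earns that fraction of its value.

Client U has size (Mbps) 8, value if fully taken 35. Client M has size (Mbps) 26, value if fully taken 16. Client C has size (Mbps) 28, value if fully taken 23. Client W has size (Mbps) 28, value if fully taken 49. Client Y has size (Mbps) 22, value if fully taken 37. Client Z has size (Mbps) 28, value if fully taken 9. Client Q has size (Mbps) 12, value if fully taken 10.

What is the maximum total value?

162

Sort by value density: Client U 35/8≈4.38, Client W 49/28≈1.75, Client Y 37/22≈1.68, Client Q 10/12≈0.833, Client C 23/28≈0.821, Client M 16/26≈0.615, Client Z 9/28≈0.321.
All 8 Mbps of Client U fit (value 35) — 103 remain.
All 28 Mbps of Client W fit (value 49) — 75 remain.
All 22 Mbps of Client Y fit (value 37) — 53 remain.
All 12 Mbps of Client Q fit (value 10) — 41 remain.
Take all of Client C (28 Mbps, value 23) — 13 Mbps left.
Only 13 Mbps remain; take 13/26 of Client M for value 16×13/26 = 8.
Total value = 162.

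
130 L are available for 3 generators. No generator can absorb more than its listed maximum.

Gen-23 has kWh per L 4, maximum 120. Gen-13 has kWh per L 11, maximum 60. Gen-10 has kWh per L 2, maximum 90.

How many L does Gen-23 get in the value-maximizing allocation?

70

Order the generators by kWh per L: Gen-13 11 > Gen-23 4 > Gen-10 2.
Give Gen-13 60 to hit its cap of 60 — 70 left.
Gen-23: +70 (room for 120) → 70. Pool exhausted.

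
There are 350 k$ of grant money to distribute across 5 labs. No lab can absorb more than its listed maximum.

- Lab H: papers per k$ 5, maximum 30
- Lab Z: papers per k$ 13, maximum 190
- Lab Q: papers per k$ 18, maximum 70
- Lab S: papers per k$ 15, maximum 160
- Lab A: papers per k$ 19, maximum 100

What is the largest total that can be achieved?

Highest papers per k$ first: Lab A 19 > Lab Q 18 > Lab S 15 > Lab Z 13 > Lab H 5.
Lab A: +100 to 100 (cap) → 250 left.
Lab Q: +70 to 70 (cap) → 180 left.
Lab S takes 160 to reach its cap of 160 → 20 left.
Lab Z: +20 (room for 190) → 20. Pool exhausted.
Total = 13×20 + 18×70 + 15×160 + 19×100 = 5820.

5820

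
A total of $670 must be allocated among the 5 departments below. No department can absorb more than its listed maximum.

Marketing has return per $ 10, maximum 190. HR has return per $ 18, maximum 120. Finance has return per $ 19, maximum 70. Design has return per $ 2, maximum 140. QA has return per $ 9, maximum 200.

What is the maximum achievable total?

7370

Order the departments by return per $: Finance 19 > HR 18 > Marketing 10 > QA 9 > Design 2.
Finance: +70 to 70 (cap) — 600 left.
Give HR 120 to hit its cap of 120 — 480 left.
Marketing: +190 to 190 (cap) — 290 left.
Give QA 200 to hit its cap of 200 — 90 left.
Only 90 left; Design takes them to reach 90.
Total = 10×190 + 18×120 + 19×70 + 2×90 + 9×200 = 7370.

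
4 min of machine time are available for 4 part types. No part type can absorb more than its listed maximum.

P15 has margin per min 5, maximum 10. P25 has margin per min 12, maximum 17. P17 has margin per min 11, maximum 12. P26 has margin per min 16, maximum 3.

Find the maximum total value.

Rank by margin per min: P26 16 > P25 12 > P17 11 > P15 5.
P26: +3 to 3 (cap) — 1 left.
P25 has room for 17 but only 1 remain, so it gets 1.
Total = 12×1 + 16×3 = 60.

60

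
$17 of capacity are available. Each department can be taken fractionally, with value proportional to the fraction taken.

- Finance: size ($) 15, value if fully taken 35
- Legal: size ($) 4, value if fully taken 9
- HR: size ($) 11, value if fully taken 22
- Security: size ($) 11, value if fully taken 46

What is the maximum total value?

60

Best value per unit of size first: Security 46/11≈4.18, Finance 35/15≈2.33, Legal 9/4≈2.25, HR 22/11≈2.
All 11 $ of Security fit (value 46) → 6 remain.
Only 6 $ remain; take 6/15 of Finance for value 35×6/15 = 14.
Total value = 60.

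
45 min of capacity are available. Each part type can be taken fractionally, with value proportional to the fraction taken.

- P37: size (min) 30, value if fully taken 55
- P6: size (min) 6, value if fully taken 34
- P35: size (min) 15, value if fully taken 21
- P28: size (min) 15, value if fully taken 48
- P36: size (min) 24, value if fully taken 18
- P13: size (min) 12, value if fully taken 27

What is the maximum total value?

131

Best value per unit of size first: P6 34/6≈5.67, P28 48/15≈3.2, P13 27/12≈2.25, P37 55/30≈1.83, P35 21/15≈1.4, P36 18/24≈0.75.
Take all of P6 (6 min, value 34) → 39 min left.
All 15 min of P28 fit (value 48) → 24 remain.
All 12 min of P13 fit (value 27) → 12 remain.
Fill the last 12 min with part of P37: 12/30 of it earns 22.
Total value = 131.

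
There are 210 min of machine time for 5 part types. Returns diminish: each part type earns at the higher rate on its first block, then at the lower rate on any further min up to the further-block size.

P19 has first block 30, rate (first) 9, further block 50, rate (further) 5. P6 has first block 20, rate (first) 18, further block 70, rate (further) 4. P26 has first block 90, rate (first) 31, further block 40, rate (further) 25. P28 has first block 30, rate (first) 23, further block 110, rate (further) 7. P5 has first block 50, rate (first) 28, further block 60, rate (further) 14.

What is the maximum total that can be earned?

5880

Treat each block as its own option and order by rate: P26/tier1 31 > P5/tier1 28 > P26/tier2 25 > P28/tier1 23 > P6/tier1 18 > P5/tier2 14 > P19/tier1 9 > P28/tier2 7 > P19/tier2 5 > P6/tier2 4.
Fill P26 tier1 block (90 at 31) — 120 left.
P5/tier1 (28): +50 — 70 left.
P26 tier2 at 25: fill all 40 — 30 left.
P28/tier1 (23): +30 — 0 left.
Total = 31×90 + 28×50 + 25×40 + 23×30 = 5880.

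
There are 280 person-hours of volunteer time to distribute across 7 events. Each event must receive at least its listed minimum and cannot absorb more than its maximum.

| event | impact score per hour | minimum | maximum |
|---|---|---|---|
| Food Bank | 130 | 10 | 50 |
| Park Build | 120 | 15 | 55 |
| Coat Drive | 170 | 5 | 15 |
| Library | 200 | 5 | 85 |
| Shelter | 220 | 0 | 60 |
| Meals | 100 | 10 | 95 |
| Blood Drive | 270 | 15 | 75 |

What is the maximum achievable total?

58400

Meeting every minimum uses 10+15+5+5+0+10+15 = 60 person-hours, leaving 220.
Order the events by impact score per hour: Blood Drive 270 > Shelter 220 > Library 200 > Coat Drive 170 > Food Bank 130 > Park Build 120 > Meals 100.
Blood Drive takes 60 more to reach its cap of 75 → 160 left.
Give Shelter 60 more to hit its cap of 60 → 100 left.
Library takes 80 more to reach its cap of 85 → 20 left.
Coat Drive takes 10 more to reach its cap of 15 → 10 left.
Food Bank: +10 (room for 40) → 20. Pool exhausted.
Total = 130×20 + 120×15 + 170×15 + 200×85 + 220×60 + 100×10 + 270×75 = 58400.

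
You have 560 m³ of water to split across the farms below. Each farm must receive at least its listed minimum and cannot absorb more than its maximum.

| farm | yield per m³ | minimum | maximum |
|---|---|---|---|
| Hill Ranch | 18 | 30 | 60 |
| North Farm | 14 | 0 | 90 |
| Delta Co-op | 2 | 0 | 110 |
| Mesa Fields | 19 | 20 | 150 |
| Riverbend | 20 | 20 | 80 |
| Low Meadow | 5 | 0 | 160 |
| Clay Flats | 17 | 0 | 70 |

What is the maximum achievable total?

8530

Meeting every minimum uses 30+0+0+20+20+0+0 = 70 m³, leaving 490.
Order the farms by yield per m³: Riverbend 20 > Mesa Fields 19 > Hill Ranch 18 > Clay Flats 17 > North Farm 14 > Low Meadow 5 > Delta Co-op 2.
Riverbend takes 60 more to reach its cap of 80 — 430 left.
Give Mesa Fields 130 more to hit its cap of 150 — 300 left.
Hill Ranch: +30 to 60 (cap) — 270 left.
Clay Flats takes 70 more to reach its cap of 70 — 200 left.
North Farm takes 90 more to reach its cap of 90 — 110 left.
Low Meadow: +110 (room for 160) → 110. Pool exhausted.
Total = 18×60 + 14×90 + 19×150 + 20×80 + 5×110 + 17×70 = 8530.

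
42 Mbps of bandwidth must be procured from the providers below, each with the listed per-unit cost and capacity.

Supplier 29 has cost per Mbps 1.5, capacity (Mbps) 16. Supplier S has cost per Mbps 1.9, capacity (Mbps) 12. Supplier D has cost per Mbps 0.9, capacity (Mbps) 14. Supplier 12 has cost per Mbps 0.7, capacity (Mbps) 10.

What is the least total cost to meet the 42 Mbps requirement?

47.4

Fill from the cheapest provider first.
Supplier 12 at 0.7: take all 10 Mbps ; 32 still needed.
Supplier D (0.9): use full 14 ; 18 Mbps to go.
Supplier 29 at 1.5: take all 16 Mbps ; 2 still needed.
Supplier S at 1.9: take 2 of its 12 ; requirement met.
Cost = 10×0.7 + 14×0.9 + 16×1.5 + 2×1.9 = 47.4.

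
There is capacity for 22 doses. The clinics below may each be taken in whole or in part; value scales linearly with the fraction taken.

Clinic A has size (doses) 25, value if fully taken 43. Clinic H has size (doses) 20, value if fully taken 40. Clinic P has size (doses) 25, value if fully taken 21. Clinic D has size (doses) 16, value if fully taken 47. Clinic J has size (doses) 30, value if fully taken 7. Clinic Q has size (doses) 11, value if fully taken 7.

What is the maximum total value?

Sort by value density: Clinic D 47/16≈2.94, Clinic H 40/20≈2, Clinic A 43/25≈1.72, Clinic P 21/25≈0.84, Clinic Q 7/11≈0.636, Clinic J 7/30≈0.233.
All 16 doses of Clinic D fit (value 47) ; 6 remain.
6 doses left: a 6/20 share of Clinic H gives 40×6/20 = 12.
Total value = 59.

59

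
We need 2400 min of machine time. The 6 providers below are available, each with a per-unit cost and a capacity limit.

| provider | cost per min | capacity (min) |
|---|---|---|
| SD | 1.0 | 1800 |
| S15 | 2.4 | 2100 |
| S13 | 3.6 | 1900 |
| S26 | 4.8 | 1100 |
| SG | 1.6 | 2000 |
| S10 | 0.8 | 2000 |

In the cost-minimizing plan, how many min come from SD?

400

Use providers in increasing cost order.
S10 (0.8): use full 2000 ; 400 min to go.
SD (1.0): take the remaining 400 ; done.
SG, S15, S13, S26: unused.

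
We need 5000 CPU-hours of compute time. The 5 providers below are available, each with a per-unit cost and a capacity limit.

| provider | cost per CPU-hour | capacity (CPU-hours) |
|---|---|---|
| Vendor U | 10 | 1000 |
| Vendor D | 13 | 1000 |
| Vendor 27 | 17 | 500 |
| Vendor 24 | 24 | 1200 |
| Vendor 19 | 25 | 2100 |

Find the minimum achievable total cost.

92800

Cheapest first:
Take 1000 from Vendor U at 10 — need 4000 more.
Take 1000 from Vendor D at 13 — need 3000 more.
Vendor 27 at 17: take all 500 CPU-hours — 2500 still needed.
Vendor 24 at 24: take all 1200 CPU-hours — 1300 still needed.
Vendor 19 (25): take the remaining 1300 — done.
Cost = 1000×10 + 1000×13 + 500×17 + 1200×24 + 1300×25 = 92800.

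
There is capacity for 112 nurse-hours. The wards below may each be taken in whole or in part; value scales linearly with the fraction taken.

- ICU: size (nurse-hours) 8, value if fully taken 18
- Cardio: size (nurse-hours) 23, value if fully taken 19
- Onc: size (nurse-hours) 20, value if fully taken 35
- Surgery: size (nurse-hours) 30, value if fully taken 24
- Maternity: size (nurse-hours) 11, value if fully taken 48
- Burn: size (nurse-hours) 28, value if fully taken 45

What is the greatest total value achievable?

182.6

Best value per unit of size first: Maternity 48/11≈4.36, ICU 18/8≈2.25, Onc 35/20≈1.75, Burn 45/28≈1.61, Cardio 19/23≈0.826, Surgery 24/30≈0.8.
All 11 nurse-hours of Maternity fit (value 48) → 101 remain.
ICU: take in full, 8 nurse-hours for value 18 → 93 left.
Onc: take in full, 20 nurse-hours for value 35 → 73 left.
Burn: take in full, 28 nurse-hours for value 45 → 45 left.
Cardio: take in full, 23 nurse-hours for value 19 → 22 left.
22 nurse-hours left: a 22/30 share of Surgery gives 24×22/30 = 17.6.
Total value = 182.6.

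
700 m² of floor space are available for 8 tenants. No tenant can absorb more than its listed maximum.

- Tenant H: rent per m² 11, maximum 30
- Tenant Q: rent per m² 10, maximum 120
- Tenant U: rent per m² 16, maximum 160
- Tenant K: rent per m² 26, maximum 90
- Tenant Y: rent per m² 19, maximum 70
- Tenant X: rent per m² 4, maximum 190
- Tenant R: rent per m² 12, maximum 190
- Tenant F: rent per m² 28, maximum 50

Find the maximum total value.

Order the tenants by rent per m²: Tenant F 28 > Tenant K 26 > Tenant Y 19 > Tenant U 16 > Tenant R 12 > Tenant H 11 > Tenant Q 10 > Tenant X 4.
Tenant F: +50 to 50 (cap) ; 650 left.
Tenant K: +90 to 90 (cap) ; 560 left.
Tenant Y: +70 to 70 (cap) ; 490 left.
Give Tenant U 160 to hit its cap of 160 ; 330 left.
Tenant R: +190 to 190 (cap) ; 140 left.
Tenant H takes 30 to reach its cap of 30 ; 110 left.
Tenant Q: +110 (room for 120) → 110. Pool exhausted.
Total = 11×30 + 10×110 + 16×160 + 26×90 + 19×70 + 12×190 + 28×50 = 11340.

11340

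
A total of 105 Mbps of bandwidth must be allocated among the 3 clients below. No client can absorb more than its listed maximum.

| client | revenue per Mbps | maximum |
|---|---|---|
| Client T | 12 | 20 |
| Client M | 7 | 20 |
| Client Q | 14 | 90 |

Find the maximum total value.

1440

Highest revenue per Mbps first: Client Q 14 > Client T 12 > Client M 7.
Client Q: +90 to 90 (cap) → 15 left.
Only 15 left; Client T takes them to reach 15.
Total = 12×15 + 14×90 = 1440.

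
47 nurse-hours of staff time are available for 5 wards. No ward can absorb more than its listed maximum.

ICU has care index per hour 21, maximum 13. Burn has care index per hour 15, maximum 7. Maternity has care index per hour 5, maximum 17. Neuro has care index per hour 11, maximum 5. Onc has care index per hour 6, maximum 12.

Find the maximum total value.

Rank by care index per hour: ICU 21 > Burn 15 > Neuro 11 > Onc 6 > Maternity 5.
ICU takes 13 to reach its cap of 13 → 34 left.
Give Burn 7 to hit its cap of 7 → 27 left.
Neuro: +5 to 5 (cap) → 22 left.
Onc: +12 to 12 (cap) → 10 left.
Only 10 left; Maternity takes them to reach 10.
Total = 21×13 + 15×7 + 5×10 + 11×5 + 6×12 = 555.

555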